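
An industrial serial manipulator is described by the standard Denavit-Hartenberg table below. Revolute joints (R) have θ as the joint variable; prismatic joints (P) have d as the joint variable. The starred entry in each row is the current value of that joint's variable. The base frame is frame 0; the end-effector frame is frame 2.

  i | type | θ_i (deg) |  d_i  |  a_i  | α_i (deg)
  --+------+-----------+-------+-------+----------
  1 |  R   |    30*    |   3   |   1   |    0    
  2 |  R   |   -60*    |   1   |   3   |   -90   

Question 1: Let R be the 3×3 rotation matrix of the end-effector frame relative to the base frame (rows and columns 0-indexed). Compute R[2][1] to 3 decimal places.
End-effector y-axis (col 1 of R) = (0.0000,0.0000,-1.0000)
R[2][1] = -1.0000

-1.000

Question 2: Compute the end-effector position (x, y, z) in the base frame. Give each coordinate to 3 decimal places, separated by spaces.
3.464 -1.000 4.000

after link 1: o_1 = (0.8660, 0.5000, 3.0000)
after link 2: o_2 = (3.4641, -1.0000, 4.0000)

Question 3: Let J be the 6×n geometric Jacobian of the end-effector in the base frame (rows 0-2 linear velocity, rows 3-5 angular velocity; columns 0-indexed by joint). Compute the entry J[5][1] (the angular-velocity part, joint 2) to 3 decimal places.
1.000

axis z_1 = (0.0000,0.0000,1.0000); lever o_n−o_1 = (2.5981,-1.5000,1.0000)
cross product → J_v[:, 1] = (1.5000,2.5981,-0.0000)
J_ω[:, 1] = z_1
entry J[5][1] = 1.0000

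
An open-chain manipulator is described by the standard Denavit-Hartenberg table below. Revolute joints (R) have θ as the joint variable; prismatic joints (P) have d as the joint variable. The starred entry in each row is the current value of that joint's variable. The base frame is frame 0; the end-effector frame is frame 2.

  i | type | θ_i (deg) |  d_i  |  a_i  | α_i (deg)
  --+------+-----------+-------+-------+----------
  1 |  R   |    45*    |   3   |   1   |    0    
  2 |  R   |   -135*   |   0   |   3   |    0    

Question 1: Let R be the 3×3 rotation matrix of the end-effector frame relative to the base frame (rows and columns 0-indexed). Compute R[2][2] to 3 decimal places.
1.000

End-effector z-axis (col 2 of R) = (0.0000,0.0000,1.0000)
R[2][2] = 1.0000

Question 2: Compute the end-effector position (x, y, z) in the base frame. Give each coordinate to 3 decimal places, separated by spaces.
0.707 -2.293 3.000

after link 1: o_1 = (0.7071, 0.7071, 3.0000)
after link 2: o_2 = (0.7071, -2.2929, 3.0000)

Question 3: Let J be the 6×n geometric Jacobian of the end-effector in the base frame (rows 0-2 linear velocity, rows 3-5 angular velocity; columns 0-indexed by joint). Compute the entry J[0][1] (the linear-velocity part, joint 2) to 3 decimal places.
3.000

axis z_1 = (0.0000,0.0000,1.0000); lever o_n−o_1 = (0.0000,-3.0000,0.0000)
cross product → J_v[:, 1] = (3.0000,0.0000,-0.0000)
J_ω[:, 1] = z_1
entry J[0][1] = 3.0000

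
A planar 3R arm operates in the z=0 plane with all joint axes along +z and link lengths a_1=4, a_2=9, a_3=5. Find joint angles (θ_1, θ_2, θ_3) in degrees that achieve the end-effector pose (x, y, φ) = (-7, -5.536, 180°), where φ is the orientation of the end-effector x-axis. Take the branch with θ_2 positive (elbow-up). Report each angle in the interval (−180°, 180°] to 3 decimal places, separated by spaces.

120.003 149.998 -90.001

wrist centre = target − a_3·(cos φ, sin φ) = (-2.0000, -5.5360)
cos θ_2 = (34.6473−4²−9²)/(2·4·9) = -0.8660; θ_2 = 149.9982° (elbow-up)
β = atan2(-5.5360,-2.0000) = -109.8634°; ψ = atan2(4.5002,-3.7941) = 130.1337°
θ_1 = β − ψ = -239.9971°
θ_3 = φ − θ_1 − θ_2 = -90.0011° (wrapped to (-180°,180°])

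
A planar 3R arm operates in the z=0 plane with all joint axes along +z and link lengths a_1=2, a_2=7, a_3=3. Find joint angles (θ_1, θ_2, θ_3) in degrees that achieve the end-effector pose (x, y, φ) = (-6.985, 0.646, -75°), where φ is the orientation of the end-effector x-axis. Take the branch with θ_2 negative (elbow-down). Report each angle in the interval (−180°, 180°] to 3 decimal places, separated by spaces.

-169.081 -45.001 139.082

wrist centre = target − a_3·(cos φ, sin φ) = (-7.7615, 3.5438)
cos θ_2 = (72.7986−2²−7²)/(2·2·7) = 0.7071; θ_2 = -45.0012° (elbow-down)
β = atan2(3.5438,-7.7615) = 155.4592°; ψ = atan2(-4.9499,6.9496) = -35.4602°
θ_1 = β − ψ = 190.9194°
θ_3 = φ − θ_1 − θ_2 = 139.0818° (wrapped to (-180°,180°])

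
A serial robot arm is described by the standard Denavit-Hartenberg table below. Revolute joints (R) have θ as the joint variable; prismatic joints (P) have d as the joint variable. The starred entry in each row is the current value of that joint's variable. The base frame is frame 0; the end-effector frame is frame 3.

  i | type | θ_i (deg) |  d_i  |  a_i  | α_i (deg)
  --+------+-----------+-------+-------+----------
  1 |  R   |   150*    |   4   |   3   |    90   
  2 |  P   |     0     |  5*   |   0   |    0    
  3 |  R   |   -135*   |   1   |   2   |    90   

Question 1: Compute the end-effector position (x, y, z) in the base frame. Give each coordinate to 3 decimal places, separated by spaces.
after link 1: o_1 = (-2.5981, 1.5000, 4.0000)
after link 2: o_2 = (-0.0981, 5.8301, 4.0000)
after link 3: o_3 = (1.6267, 5.9890, 2.5858)

1.627 5.989 2.586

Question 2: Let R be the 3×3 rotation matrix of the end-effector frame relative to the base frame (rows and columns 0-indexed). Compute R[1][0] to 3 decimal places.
-0.354

End-effector x-axis (col 0 of R) = (0.6124,-0.3536,-0.7071)
R[1][0] = -0.3536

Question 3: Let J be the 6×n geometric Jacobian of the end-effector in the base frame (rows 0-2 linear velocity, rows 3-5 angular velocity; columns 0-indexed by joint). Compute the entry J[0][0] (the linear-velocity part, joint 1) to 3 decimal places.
axis z_0 = ẑ; lever o_n−o_0 = (1.6267,5.9890,2.5858)
cross product → J_v[:, 0] = (-5.9890,1.6267,0.0000)
J_ω[:, 0] = z_0
entry J[0][0] = -5.9890

-5.989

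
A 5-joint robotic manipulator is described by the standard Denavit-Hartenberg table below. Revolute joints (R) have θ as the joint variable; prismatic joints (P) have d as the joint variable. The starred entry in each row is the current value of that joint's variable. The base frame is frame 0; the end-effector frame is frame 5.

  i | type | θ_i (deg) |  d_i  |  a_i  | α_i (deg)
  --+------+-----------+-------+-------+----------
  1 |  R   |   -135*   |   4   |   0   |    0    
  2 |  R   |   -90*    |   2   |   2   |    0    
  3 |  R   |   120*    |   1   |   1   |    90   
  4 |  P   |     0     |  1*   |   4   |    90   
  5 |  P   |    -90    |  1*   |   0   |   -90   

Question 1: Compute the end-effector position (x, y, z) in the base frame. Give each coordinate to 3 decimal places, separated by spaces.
-3.674 -3.157 6.000

after link 1: o_1 = (0.0000, 0.0000, 4.0000)
after link 2: o_2 = (-1.4142, 1.4142, 6.0000)
after link 3: o_3 = (-1.6730, 0.4483, 7.0000)
after link 4: o_4 = (-3.6742, -3.1566, 7.0000)
after link 5: o_5 = (-3.6742, -3.1566, 6.0000)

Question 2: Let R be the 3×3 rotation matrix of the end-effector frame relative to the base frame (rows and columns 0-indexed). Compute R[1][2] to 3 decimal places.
-0.966

End-effector z-axis (col 2 of R) = (-0.2588,-0.9659,-0.0000)
R[1][2] = -0.9659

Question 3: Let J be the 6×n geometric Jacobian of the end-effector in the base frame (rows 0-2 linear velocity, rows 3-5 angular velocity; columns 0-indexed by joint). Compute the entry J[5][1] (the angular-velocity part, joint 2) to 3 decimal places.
1.000

axis z_1 = (0.0000,0.0000,1.0000); lever o_n−o_1 = (-3.6742,-3.1566,2.0000)
cross product → J_v[:, 1] = (3.1566,-3.6742,0.0000)
J_ω[:, 1] = z_1
entry J[5][1] = 1.0000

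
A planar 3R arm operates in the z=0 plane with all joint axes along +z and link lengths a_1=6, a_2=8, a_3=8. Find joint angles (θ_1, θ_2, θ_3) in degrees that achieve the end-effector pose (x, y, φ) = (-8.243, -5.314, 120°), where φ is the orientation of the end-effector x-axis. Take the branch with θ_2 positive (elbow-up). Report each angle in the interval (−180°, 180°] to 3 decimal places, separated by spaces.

wrist centre = target − a_3·(cos φ, sin φ) = (-4.2430, -12.2422)
cos θ_2 = (167.8746−6²−8²)/(2·6·8) = 0.7070; θ_2 = 45.0065° (elbow-up)
β = atan2(-12.2422,-4.2430) = -109.1157°; ψ = atan2(5.6575,11.6562) = 25.8902°
θ_1 = β − ψ = -135.0059°
θ_3 = φ − θ_1 − θ_2 = -150.0006° (wrapped to (-180°,180°])

-135.006 45.006 -150.001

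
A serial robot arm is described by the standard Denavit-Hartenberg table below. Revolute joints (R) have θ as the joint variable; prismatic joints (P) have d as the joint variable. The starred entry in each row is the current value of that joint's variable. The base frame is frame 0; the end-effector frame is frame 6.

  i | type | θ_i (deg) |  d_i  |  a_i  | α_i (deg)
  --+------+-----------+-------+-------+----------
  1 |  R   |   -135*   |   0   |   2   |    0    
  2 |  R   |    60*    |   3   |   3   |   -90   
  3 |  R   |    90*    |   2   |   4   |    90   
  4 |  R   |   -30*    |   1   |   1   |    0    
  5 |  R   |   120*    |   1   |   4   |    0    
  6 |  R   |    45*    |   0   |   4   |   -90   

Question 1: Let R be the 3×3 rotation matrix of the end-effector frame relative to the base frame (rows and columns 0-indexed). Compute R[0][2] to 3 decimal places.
-0.683

End-effector z-axis (col 2 of R) = (-0.6830,-0.1830,0.7071)
R[0][2] = -0.6830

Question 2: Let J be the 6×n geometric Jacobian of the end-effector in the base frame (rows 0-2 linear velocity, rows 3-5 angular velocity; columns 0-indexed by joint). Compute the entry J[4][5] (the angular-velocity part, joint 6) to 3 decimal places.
axis z_5 = (0.2588,-0.9659,0.0000); lever o_n−o_5 = (2.7321,0.7321,2.8284)
cross product → J_v[:, 5] = (-2.7321,-0.7321,2.8284)
J_ω[:, 5] = z_5
entry J[4][5] = -0.9659

-0.966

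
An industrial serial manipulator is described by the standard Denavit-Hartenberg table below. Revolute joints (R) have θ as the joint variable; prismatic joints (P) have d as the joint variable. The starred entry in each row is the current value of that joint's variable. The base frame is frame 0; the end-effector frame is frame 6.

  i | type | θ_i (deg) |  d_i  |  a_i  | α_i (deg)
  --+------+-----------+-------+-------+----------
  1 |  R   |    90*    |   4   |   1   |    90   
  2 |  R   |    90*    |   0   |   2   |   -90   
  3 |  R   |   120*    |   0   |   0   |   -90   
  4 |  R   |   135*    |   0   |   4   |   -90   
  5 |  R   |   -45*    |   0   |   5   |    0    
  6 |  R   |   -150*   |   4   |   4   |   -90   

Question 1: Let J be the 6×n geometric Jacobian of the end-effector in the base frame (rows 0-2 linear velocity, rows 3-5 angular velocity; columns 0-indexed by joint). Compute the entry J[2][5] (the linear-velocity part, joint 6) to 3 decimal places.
-3.712

axis z_5 = (0.6124,-0.7071,0.3536); lever o_n−o_5 = (-0.4342,-5.5605,0.9448)
cross product → J_v[:, 5] = (1.2979,-0.7321,-3.7121)
J_ω[:, 5] = z_5
entry J[2][5] = -3.7121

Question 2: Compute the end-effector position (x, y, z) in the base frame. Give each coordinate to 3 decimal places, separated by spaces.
after link 1: o_1 = (0.0000, 1.0000, 4.0000)
after link 2: o_2 = (-0.0000, 1.0000, 6.0000)
after link 3: o_3 = (-0.0000, 1.0000, 6.0000)
after link 4: o_4 = (2.4495, 3.8284, 7.4142)
after link 5: o_5 = (6.3823, 6.3284, 5.6024)
after link 6: o_6 = (5.9481, 0.7679, 6.5471)

5.948 0.768 6.547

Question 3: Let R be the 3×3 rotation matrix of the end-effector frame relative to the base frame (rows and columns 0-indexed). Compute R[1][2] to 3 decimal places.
End-effector z-axis (col 2 of R) = (0.3245,-0.1830,-0.9280)
R[1][2] = -0.1830

-0.183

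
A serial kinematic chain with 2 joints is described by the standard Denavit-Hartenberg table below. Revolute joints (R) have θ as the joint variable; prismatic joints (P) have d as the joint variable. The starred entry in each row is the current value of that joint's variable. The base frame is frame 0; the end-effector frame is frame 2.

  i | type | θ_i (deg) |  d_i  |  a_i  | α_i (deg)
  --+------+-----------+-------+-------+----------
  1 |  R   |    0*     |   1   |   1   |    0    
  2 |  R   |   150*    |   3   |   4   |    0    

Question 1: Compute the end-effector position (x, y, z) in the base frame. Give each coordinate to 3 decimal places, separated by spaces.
after link 1: o_1 = (1.0000, 0.0000, 1.0000)
after link 2: o_2 = (-2.4641, 2.0000, 4.0000)

-2.464 2.000 4.000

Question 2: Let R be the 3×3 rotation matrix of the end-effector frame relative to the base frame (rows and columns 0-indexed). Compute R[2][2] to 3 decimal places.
End-effector z-axis (col 2 of R) = (0.0000,0.0000,1.0000)
R[2][2] = 1.0000

1.000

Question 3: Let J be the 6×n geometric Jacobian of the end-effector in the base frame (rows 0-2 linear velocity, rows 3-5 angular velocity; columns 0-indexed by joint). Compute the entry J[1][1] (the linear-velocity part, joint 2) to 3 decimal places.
axis z_1 = (0.0000,0.0000,1.0000); lever o_n−o_1 = (-3.4641,2.0000,3.0000)
cross product → J_v[:, 1] = (-2.0000,-3.4641,0.0000)
J_ω[:, 1] = z_1
entry J[1][1] = -3.4641

-3.464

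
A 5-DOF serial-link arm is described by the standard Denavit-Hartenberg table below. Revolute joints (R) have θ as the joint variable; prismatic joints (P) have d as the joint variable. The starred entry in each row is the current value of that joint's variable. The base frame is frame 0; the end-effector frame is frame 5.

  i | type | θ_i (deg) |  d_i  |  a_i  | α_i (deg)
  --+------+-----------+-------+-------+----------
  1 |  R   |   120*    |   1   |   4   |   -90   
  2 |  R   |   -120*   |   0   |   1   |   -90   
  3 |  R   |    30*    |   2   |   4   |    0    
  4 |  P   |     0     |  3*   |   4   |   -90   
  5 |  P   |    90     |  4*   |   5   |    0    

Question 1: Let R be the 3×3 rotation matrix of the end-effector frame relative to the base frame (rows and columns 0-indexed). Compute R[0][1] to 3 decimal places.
End-effector y-axis (col 1 of R) = (-0.6495,0.1250,-0.7500)
R[0][1] = -0.6495

-0.650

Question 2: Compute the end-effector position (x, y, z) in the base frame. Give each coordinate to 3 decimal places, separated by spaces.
5.946 4.629 6.134

after link 1: o_1 = (-2.0000, 3.4641, 1.0000)
after link 2: o_2 = (-1.7500, 3.0311, 1.8660)
after link 3: o_3 = (-0.0179, 4.0311, 5.8660)
after link 4: o_4 = (1.2811, 5.7811, 10.3660)
after link 5: o_5 = (5.9462, 4.6292, 6.1340)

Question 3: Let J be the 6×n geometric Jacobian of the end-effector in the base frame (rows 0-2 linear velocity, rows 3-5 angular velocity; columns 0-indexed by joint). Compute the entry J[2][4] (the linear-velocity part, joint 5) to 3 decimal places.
-0.433

prismatic axis z_4 = (0.6250,0.6495,-0.4330)
J_v[:, 4] = z_4; J_ω[:, 4] = (0,0,0)
entry J[2][4] = -0.4330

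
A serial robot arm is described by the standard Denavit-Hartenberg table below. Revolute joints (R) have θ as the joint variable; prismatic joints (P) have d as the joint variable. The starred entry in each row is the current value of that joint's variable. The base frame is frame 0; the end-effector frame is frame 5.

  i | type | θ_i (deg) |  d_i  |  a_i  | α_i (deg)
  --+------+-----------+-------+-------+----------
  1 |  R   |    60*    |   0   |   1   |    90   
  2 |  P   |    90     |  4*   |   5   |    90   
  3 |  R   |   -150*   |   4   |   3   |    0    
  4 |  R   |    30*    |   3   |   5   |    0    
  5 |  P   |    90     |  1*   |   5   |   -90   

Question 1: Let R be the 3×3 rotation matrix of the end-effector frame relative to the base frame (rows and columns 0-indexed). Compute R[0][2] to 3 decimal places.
End-effector z-axis (col 2 of R) = (0.7500,-0.4330,0.5000)
R[0][2] = 0.7500

0.750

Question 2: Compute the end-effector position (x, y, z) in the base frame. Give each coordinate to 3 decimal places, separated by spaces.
after link 1: o_1 = (0.5000, 0.8660, 0.0000)
after link 2: o_2 = (3.9641, -1.1340, 5.0000)
after link 3: o_3 = (4.6651, 3.0801, 2.4019)
after link 4: o_4 = (2.4151, 7.8433, -0.0981)
after link 5: o_5 = (0.7500, 9.9593, 4.2321)

0.750 9.959 4.232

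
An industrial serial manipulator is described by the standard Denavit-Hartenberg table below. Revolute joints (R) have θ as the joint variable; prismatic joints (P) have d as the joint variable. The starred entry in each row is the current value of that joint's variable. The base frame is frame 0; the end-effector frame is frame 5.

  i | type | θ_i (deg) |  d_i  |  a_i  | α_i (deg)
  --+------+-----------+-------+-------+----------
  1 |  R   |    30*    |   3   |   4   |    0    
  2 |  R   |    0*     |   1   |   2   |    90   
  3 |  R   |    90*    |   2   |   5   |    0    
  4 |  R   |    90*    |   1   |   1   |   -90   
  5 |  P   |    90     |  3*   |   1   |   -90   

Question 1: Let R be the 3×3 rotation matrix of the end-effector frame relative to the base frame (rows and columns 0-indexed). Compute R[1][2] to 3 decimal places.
End-effector z-axis (col 2 of R) = (0.8660,0.5000,-0.0000)
R[1][2] = 0.5000

0.500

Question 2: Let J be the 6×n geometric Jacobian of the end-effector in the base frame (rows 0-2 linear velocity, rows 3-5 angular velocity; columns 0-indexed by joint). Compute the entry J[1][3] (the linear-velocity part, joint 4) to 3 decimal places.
axis z_3 = (0.5000,-0.8660,0.0000); lever o_n−o_3 = (-0.8660,-0.5000,-3.0000)
cross product → J_v[:, 3] = (2.5981,1.5000,-1.0000)
J_ω[:, 3] = z_3
entry J[1][3] = 1.5000

1.500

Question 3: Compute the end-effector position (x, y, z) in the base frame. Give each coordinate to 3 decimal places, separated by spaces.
5.330 0.768 6.000

after link 1: o_1 = (3.4641, 2.0000, 3.0000)
after link 2: o_2 = (5.1962, 3.0000, 4.0000)
after link 3: o_3 = (6.1962, 1.2679, 9.0000)
after link 4: o_4 = (5.8301, -0.0981, 9.0000)
after link 5: o_5 = (5.3301, 0.7679, 6.0000)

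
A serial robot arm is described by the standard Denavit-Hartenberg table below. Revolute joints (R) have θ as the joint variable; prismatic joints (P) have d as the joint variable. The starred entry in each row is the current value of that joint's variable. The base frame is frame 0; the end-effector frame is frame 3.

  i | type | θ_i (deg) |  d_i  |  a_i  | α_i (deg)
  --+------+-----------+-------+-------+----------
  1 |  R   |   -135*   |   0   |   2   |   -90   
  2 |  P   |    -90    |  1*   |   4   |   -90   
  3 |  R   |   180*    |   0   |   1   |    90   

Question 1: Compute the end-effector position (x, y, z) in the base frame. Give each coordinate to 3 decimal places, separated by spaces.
-0.707 -2.121 3.000

after link 1: o_1 = (-1.4142, -1.4142, 0.0000)
after link 2: o_2 = (-0.7071, -2.1213, 4.0000)
after link 3: o_3 = (-0.7071, -2.1213, 3.0000)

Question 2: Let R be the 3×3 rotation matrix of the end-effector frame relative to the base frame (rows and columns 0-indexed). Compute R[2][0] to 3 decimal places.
-1.000

End-effector x-axis (col 0 of R) = (-0.0000,0.0000,-1.0000)
R[2][0] = -1.0000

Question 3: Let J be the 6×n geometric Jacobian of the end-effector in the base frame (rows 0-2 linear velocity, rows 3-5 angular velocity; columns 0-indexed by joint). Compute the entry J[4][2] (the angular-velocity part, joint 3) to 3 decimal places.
-0.707

axis z_2 = (-0.7071,-0.7071,-0.0000); lever o_n−o_2 = (0.0000,0.0000,-1.0000)
cross product → J_v[:, 2] = (0.7071,-0.7071,0.0000)
J_ω[:, 2] = z_2
entry J[4][2] = -0.7071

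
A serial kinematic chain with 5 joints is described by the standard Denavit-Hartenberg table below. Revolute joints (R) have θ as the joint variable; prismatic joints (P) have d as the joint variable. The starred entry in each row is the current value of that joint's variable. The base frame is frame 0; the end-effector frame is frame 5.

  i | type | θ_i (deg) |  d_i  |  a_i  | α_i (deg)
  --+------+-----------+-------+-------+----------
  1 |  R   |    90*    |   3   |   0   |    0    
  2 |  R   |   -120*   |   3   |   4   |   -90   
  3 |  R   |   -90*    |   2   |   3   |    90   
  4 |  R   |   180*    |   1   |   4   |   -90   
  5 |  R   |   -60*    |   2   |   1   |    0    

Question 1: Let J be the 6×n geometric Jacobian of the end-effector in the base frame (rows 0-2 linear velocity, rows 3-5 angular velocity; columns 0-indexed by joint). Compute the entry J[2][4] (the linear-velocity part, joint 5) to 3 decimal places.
-0.866

axis z_4 = (-0.5000,-0.8660,-0.0000); lever o_n−o_4 = (-1.7500,-1.2990,-0.5000)
cross product → J_v[:, 4] = (0.4330,-0.2500,-0.8660)
J_ω[:, 4] = z_4
entry J[2][4] = -0.8660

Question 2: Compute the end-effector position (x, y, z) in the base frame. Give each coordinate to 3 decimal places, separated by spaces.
after link 1: o_1 = (0.0000, 0.0000, 3.0000)
after link 2: o_2 = (3.4641, -2.0000, 6.0000)
after link 3: o_3 = (4.4641, -0.2679, 9.0000)
after link 4: o_4 = (3.5981, 0.2321, 5.0000)
after link 5: o_5 = (1.8481, -1.0670, 4.5000)

1.848 -1.067 4.500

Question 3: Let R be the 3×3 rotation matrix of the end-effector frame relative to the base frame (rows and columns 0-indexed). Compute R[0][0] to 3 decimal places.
End-effector x-axis (col 0 of R) = (-0.7500,0.4330,-0.5000)
R[0][0] = -0.7500

-0.750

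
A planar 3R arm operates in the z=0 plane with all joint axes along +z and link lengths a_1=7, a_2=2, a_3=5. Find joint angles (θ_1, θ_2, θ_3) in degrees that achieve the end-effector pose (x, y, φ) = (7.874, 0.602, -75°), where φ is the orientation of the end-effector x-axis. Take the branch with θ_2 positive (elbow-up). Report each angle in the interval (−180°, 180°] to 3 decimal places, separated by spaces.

wrist centre = target − a_3·(cos φ, sin φ) = (6.5799, 5.4316)
cos θ_2 = (72.7977−7²−2²)/(2·7·2) = 0.7071; θ_2 = 45.0036° (elbow-up)
β = atan2(5.4316,6.5799) = 39.5392°; ψ = atan2(1.4143,8.4141) = 9.5415°
θ_1 = β − ψ = 29.9978°
θ_3 = φ − θ_1 − θ_2 = -150.0014° (wrapped to (-180°,180°])

29.998 45.004 -150.001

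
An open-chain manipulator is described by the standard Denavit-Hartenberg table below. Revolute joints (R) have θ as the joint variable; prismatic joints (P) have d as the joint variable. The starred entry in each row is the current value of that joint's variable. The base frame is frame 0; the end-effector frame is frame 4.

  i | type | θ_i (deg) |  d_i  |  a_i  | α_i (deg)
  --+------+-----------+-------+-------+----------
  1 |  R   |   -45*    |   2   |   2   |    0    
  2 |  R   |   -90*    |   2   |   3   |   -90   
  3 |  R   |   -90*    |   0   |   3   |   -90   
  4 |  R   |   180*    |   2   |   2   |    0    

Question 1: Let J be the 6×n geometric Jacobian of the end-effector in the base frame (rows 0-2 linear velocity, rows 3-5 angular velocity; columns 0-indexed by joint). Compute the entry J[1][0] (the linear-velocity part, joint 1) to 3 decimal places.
-2.121

axis z_0 = ẑ; lever o_n−o_0 = (-2.1213,-4.9497,5.0000)
cross product → J_v[:, 0] = (4.9497,-2.1213,0.0000)
J_ω[:, 0] = z_0
entry J[1][0] = -2.1213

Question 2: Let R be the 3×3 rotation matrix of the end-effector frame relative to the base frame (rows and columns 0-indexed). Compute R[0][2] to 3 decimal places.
-0.707

End-effector z-axis (col 2 of R) = (-0.7071,-0.7071,-0.0000)
R[0][2] = -0.7071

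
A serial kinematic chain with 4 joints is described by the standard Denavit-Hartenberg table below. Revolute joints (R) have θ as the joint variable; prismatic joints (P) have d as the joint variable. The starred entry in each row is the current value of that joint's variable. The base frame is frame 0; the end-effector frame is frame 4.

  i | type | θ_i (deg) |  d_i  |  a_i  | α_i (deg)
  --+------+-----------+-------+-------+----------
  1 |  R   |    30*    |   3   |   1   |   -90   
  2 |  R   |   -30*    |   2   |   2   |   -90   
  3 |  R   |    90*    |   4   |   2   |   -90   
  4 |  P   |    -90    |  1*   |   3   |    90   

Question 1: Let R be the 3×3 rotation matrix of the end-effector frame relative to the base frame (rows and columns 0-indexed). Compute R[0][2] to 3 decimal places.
-0.500

End-effector z-axis (col 2 of R) = (-0.5000,0.8660,0.0000)
R[0][2] = -0.5000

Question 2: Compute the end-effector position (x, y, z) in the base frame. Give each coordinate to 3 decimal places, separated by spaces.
after link 1: o_1 = (0.8660, 0.5000, 3.0000)
after link 2: o_2 = (1.3660, 3.0981, 4.0000)
after link 3: o_3 = (4.0981, 2.3660, 0.5359)
after link 4: o_4 = (4.6471, 2.6830, -2.5622)

4.647 2.683 -2.562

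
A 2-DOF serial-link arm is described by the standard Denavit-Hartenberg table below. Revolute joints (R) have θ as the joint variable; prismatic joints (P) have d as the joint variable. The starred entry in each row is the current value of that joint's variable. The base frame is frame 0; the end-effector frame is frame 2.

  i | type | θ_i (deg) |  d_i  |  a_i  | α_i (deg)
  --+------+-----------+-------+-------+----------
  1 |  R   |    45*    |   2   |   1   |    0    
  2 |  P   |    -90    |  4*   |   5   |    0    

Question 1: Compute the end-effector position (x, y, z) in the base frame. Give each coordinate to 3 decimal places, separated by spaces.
4.243 -2.828 6.000

after link 1: o_1 = (0.7071, 0.7071, 2.0000)
after link 2: o_2 = (4.2426, -2.8284, 6.0000)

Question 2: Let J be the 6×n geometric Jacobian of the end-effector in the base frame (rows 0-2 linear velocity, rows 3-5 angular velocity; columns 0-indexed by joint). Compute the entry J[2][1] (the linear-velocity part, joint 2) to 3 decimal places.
1.000

prismatic axis z_1 = (0.0000,0.0000,1.0000)
J_v[:, 1] = z_1; J_ω[:, 1] = (0,0,0)
entry J[2][1] = 1.0000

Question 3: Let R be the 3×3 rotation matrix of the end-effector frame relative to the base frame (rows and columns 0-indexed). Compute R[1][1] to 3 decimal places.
0.707

End-effector y-axis (col 1 of R) = (0.7071,0.7071,0.0000)
R[1][1] = 0.7071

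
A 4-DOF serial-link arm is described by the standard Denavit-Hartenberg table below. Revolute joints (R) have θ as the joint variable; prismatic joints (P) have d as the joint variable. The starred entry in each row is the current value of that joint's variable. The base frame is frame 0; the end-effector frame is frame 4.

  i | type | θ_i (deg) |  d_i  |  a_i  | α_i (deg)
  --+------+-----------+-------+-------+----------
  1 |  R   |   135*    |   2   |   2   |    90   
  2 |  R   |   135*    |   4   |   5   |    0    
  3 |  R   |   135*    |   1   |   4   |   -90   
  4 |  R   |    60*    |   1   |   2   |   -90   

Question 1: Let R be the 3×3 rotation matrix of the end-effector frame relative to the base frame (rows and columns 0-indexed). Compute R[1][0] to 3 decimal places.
End-effector x-axis (col 0 of R) = (-0.6124,-0.6124,-0.5000)
R[1][0] = -0.6124

-0.612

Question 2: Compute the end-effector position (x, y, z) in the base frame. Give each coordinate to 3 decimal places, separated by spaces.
after link 1: o_1 = (-1.4142, 1.4142, 2.0000)
after link 2: o_2 = (3.9142, 1.7426, 5.5355)
after link 3: o_3 = (4.6213, 2.4497, 1.5355)
after link 4: o_4 = (2.6895, 1.9321, 0.5355)

2.689 1.932 0.536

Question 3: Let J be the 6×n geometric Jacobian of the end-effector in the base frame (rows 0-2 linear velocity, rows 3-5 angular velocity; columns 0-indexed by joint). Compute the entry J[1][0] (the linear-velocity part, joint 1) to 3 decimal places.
axis z_0 = ẑ; lever o_n−o_0 = (2.6895,1.9321,0.5355)
cross product → J_v[:, 0] = (-1.9321,2.6895,0.0000)
J_ω[:, 0] = z_0
entry J[1][0] = 2.6895

2.689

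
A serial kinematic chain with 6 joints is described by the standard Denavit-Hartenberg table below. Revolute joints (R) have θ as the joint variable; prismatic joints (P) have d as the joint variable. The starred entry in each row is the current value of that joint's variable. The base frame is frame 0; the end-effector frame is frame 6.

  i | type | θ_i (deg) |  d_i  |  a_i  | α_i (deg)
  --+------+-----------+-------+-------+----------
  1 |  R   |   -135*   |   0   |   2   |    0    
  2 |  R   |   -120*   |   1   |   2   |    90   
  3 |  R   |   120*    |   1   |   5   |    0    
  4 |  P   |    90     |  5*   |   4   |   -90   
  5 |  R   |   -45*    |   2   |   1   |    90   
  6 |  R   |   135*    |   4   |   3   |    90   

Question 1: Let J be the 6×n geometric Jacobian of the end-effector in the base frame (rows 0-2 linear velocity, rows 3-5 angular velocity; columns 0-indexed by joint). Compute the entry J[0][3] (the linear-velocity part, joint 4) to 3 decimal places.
0.966

prismatic axis z_3 = (0.9659,0.2588,0.0000)
J_v[:, 3] = z_3; J_ω[:, 3] = (0,0,0)
entry J[0][3] = 0.9659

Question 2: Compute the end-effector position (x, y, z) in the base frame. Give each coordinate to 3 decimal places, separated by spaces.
6.028 1.856 1.572

after link 1: o_1 = (-1.4142, -1.4142, 0.0000)
after link 2: o_2 = (-1.9319, 0.5176, 1.0000)
after link 3: o_3 = (-0.3189, -1.6384, 5.3301)
after link 4: o_4 = (5.4073, -3.6903, 3.3301)
after link 5: o_5 = (5.9900, -3.1329, 1.2445)
after link 6: o_6 = (6.0285, 1.8562, 1.5716)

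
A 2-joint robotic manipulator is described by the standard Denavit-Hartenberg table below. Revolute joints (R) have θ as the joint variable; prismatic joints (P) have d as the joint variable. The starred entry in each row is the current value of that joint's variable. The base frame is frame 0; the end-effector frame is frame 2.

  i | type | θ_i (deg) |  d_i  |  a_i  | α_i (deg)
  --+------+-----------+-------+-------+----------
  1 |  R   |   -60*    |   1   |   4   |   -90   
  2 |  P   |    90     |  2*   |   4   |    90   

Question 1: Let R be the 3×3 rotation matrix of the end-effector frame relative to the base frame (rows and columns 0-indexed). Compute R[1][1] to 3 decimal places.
0.500

End-effector y-axis (col 1 of R) = (0.8660,0.5000,0.0000)
R[1][1] = 0.5000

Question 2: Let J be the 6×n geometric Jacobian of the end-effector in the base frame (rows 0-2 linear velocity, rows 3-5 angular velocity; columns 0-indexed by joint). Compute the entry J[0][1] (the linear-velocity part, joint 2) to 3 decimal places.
0.866

prismatic axis z_1 = (0.8660,0.5000,0.0000)
J_v[:, 1] = z_1; J_ω[:, 1] = (0,0,0)
entry J[0][1] = 0.8660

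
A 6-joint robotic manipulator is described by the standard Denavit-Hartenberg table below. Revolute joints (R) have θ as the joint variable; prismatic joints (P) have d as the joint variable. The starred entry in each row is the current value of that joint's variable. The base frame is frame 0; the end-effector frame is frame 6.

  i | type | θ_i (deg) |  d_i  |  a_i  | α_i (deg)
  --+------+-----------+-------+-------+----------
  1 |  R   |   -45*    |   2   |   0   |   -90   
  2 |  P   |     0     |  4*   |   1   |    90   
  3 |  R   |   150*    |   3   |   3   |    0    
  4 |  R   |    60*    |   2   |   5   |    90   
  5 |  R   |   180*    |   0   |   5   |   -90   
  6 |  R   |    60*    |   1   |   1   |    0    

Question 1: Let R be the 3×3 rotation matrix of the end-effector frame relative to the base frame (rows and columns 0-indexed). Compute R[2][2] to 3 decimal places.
End-effector z-axis (col 2 of R) = (0.0000,0.0000,-1.0000)
R[2][2] = -1.0000

-1.000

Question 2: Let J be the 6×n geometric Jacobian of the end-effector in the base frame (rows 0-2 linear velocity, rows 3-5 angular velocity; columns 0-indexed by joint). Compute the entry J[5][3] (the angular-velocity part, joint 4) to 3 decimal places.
1.000

axis z_3 = (0.0000,0.0000,1.0000); lever o_n−o_3 = (0.2588,-0.9659,1.0000)
cross product → J_v[:, 3] = (0.9659,0.2588,-0.0000)
J_ω[:, 3] = z_3
entry J[5][3] = 1.0000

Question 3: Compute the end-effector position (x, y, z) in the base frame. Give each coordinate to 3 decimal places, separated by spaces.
after link 1: o_1 = (0.0000, 0.0000, 2.0000)
after link 2: o_2 = (3.5355, 2.1213, 2.0000)
after link 3: o_3 = (2.7591, 5.0191, 5.0000)
after link 4: o_4 = (-2.0706, 6.3132, 7.0000)
after link 5: o_5 = (2.7591, 5.0191, 7.0000)
after link 6: o_6 = (3.0179, 4.0532, 6.0000)

3.018 4.053 6.000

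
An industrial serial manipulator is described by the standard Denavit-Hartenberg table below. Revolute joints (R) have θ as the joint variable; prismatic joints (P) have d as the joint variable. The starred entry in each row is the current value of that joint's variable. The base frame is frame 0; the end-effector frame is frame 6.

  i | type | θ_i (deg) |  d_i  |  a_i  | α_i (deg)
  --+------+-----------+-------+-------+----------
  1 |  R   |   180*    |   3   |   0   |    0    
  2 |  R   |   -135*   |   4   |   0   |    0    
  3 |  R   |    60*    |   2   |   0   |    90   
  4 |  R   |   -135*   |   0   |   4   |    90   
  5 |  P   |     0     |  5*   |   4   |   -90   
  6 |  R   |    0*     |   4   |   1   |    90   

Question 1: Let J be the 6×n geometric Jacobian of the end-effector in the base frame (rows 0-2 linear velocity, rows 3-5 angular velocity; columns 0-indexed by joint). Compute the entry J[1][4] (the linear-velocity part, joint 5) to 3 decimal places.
prismatic axis z_4 = (0.1830,-0.6830,0.7071)
J_v[:, 4] = z_4; J_ω[:, 4] = (0,0,0)
entry J[1][4] = -0.6830

-0.683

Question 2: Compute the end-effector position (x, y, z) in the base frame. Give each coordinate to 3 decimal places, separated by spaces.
6.426 -8.527 6.172

after link 1: o_1 = (0.0000, 0.0000, 3.0000)
after link 2: o_2 = (0.0000, 0.0000, 7.0000)
after link 3: o_3 = (0.0000, 0.0000, 9.0000)
after link 4: o_4 = (0.7321, -2.7321, 6.1716)
after link 5: o_5 = (2.3792, -8.8792, 6.8787)
after link 6: o_6 = (6.4259, -8.5269, 6.1716)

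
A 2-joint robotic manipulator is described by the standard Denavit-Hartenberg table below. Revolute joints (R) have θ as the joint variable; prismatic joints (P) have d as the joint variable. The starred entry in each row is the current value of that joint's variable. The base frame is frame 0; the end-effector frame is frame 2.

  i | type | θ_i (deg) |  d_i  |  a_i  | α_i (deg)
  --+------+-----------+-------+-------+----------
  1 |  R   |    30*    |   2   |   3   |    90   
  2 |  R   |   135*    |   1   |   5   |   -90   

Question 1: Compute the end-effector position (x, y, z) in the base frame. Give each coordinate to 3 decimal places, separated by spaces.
after link 1: o_1 = (2.5981, 1.5000, 2.0000)
after link 2: o_2 = (0.0362, -1.1338, 5.5355)

0.036 -1.134 5.536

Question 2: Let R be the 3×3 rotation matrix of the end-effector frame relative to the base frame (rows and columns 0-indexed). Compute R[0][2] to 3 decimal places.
End-effector z-axis (col 2 of R) = (-0.6124,-0.3536,-0.7071)
R[0][2] = -0.6124

-0.612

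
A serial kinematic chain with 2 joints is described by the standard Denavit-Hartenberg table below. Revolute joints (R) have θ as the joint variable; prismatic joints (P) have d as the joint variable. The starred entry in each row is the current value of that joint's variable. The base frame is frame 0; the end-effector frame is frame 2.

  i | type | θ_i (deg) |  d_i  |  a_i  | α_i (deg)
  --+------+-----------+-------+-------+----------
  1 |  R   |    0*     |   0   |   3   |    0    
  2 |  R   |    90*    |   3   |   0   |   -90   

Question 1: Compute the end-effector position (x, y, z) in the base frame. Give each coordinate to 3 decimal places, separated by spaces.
3.000 0.000 3.000

after link 1: o_1 = (3.0000, 0.0000, 0.0000)
after link 2: o_2 = (3.0000, 0.0000, 3.0000)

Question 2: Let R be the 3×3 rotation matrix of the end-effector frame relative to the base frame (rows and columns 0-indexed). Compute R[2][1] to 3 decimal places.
-1.000

End-effector y-axis (col 1 of R) = (-0.0000,0.0000,-1.0000)
R[2][1] = -1.0000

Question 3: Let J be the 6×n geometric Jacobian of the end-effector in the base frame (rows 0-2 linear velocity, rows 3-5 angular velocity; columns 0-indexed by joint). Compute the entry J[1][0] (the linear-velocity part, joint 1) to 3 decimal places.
axis z_0 = ẑ; lever o_n−o_0 = (3.0000,0.0000,3.0000)
cross product → J_v[:, 0] = (0.0000,3.0000,0.0000)
J_ω[:, 0] = z_0
entry J[1][0] = 3.0000

3.000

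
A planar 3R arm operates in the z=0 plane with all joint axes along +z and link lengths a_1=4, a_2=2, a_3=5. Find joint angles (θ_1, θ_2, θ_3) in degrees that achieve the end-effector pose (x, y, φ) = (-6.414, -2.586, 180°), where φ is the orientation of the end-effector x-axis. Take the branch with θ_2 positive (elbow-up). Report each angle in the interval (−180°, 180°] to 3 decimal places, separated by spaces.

wrist centre = target − a_3·(cos φ, sin φ) = (-1.4140, -2.5860)
cos θ_2 = (8.6868−4²−2²)/(2·4·2) = -0.7071; θ_2 = 134.9975° (elbow-up)
β = atan2(-2.5860,-1.4140) = -118.6694°; ψ = atan2(1.4143,2.5858) = 28.6755°
θ_1 = β − ψ = -147.3449°
θ_3 = φ − θ_1 − θ_2 = -167.6525° (wrapped to (-180°,180°])

-147.345 134.997 -167.653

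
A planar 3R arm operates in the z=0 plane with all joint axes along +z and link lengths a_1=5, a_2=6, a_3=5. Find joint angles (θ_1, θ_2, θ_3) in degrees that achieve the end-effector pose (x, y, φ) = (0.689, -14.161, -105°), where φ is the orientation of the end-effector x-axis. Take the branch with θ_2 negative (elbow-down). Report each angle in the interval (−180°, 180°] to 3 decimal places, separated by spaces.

-45.002 -59.992 -0.006

wrist centre = target − a_3·(cos φ, sin φ) = (1.9831, -9.3314)
cos θ_2 = (91.0071−5²−6²)/(2·5·6) = 0.5001; θ_2 = -59.9921° (elbow-down)
β = atan2(-9.3314,1.9831) = -78.0020°; ψ = atan2(-5.1957,8.0007) = -33.0001°
θ_1 = β − ψ = -45.0020°
θ_3 = φ − θ_1 − θ_2 = -0.0059° (wrapped to (-180°,180°])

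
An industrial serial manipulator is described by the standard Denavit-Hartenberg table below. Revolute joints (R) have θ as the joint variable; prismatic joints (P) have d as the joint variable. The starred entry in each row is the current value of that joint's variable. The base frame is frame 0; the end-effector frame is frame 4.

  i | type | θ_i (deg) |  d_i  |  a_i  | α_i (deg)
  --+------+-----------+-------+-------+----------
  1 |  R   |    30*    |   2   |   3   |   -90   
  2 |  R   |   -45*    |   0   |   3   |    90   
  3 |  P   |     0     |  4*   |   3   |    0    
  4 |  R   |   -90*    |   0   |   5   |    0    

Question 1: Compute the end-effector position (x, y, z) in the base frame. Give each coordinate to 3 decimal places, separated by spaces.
6.323 -2.123 9.071

after link 1: o_1 = (2.5981, 1.5000, 2.0000)
after link 2: o_2 = (4.4352, 2.5607, 4.1213)
after link 3: o_3 = (3.8228, 2.2071, 9.0711)
after link 4: o_4 = (6.3228, -2.1230, 9.0711)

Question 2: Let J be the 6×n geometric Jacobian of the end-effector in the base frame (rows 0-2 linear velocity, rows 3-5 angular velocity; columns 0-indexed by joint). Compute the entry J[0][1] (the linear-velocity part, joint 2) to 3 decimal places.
6.124

axis z_1 = (-0.5000,0.8660,0.0000); lever o_n−o_1 = (3.7247,-3.6230,7.0711)
cross product → J_v[:, 1] = (6.1237,3.5355,-1.4142)
J_ω[:, 1] = z_1
entry J[0][1] = 6.1237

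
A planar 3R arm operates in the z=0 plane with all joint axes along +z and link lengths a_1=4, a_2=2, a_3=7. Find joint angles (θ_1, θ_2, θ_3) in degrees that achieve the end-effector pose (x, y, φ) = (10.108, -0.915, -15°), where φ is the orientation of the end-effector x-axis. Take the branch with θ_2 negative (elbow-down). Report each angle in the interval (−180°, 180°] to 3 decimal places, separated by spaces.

wrist centre = target − a_3·(cos φ, sin φ) = (3.3465, 0.8967)
cos θ_2 = (12.0033−4²−2²)/(2·4·2) = -0.4998; θ_2 = -119.9863° (elbow-down)
β = atan2(0.8967,3.3465) = 15.0006°; ψ = atan2(-1.7323,3.0004) = -30.0000°
θ_1 = β − ψ = 45.0006°
θ_3 = φ − θ_1 − θ_2 = 59.9857° (wrapped to (-180°,180°])

45.001 -119.986 59.986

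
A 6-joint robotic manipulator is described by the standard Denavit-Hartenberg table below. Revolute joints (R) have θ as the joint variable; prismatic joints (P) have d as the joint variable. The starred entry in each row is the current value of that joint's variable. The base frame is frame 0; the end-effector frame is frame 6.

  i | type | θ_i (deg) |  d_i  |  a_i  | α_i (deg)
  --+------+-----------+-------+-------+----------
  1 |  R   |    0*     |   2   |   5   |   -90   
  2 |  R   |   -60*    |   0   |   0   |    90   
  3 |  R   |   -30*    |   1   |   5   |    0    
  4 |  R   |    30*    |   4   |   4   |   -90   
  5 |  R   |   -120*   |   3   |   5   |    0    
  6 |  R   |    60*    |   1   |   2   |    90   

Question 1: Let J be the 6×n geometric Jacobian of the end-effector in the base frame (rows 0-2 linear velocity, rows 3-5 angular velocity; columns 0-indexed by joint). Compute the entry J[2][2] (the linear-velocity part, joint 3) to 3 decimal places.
-1.299

axis z_2 = (-0.8660,0.0000,0.5000); lever o_n−o_2 = (-6.1651,1.5000,11.4462)
cross product → J_v[:, 2] = (-0.7500,6.8301,-1.2990)
J_ω[:, 2] = z_2
entry J[2][2] = -1.2990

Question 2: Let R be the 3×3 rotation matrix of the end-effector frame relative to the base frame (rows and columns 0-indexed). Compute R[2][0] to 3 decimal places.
End-effector x-axis (col 0 of R) = (-0.5000,-0.0000,0.8660)
R[2][0] = 0.8660

0.866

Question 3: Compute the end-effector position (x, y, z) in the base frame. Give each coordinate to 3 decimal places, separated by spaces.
-1.165 1.500 13.446

after link 1: o_1 = (5.0000, 0.0000, 2.0000)
after link 2: o_2 = (5.0000, 0.0000, 2.0000)
after link 3: o_3 = (6.2990, -2.5000, 6.2500)
after link 4: o_4 = (4.8349, -2.5000, 11.7141)
after link 5: o_5 = (-0.1651, 0.5000, 11.7141)
after link 6: o_6 = (-1.1651, 1.5000, 13.4462)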